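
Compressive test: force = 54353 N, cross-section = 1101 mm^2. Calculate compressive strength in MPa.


CS = 54353 / 1101 = 49.4 MPa

49.4


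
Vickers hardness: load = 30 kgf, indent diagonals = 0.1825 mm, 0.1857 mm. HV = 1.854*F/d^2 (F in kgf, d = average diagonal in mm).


d_avg = (0.1825+0.1857)/2 = 0.1841 mm
HV = 1.854*30/0.1841^2 = 1641

1641


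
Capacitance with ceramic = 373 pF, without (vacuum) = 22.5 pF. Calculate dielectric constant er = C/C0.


er = 373 / 22.5 = 16.58

16.58


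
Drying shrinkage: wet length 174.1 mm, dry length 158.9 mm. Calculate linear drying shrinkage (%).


DS = (174.1 - 158.9) / 174.1 * 100 = 8.73%

8.73


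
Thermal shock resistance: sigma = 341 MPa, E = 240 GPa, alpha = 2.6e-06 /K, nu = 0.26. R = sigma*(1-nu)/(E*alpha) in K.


R = 341*(1-0.26)/(240*1000*2.6e-06) = 404 K

404


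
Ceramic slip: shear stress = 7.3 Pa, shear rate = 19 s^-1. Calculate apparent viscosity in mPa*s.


eta = tau/gamma * 1000 = 7.3/19 * 1000 = 384.2 mPa*s

384.2


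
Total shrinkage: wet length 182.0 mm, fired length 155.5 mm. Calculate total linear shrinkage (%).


TS = (182.0 - 155.5) / 182.0 * 100 = 14.56%

14.56


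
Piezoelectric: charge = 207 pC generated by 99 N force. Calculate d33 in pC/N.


d33 = 207 / 99 = 2.1 pC/N

2.1


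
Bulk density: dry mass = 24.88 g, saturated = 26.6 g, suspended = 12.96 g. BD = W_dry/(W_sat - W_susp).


BD = 24.88 / (26.6 - 12.96) = 24.88 / 13.64 = 1.824 g/cm^3

1.824


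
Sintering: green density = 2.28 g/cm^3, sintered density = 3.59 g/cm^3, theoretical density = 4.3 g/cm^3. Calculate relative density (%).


Relative = 3.59 / 4.3 * 100 = 83.5%

83.5


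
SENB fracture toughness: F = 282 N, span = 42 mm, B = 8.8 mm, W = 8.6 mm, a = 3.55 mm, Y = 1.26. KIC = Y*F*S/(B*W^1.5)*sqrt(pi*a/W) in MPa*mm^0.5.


KIC = 1.26*282*42/(8.8*8.6^1.5)*sqrt(pi*3.55/8.6) = 76.57

76.57


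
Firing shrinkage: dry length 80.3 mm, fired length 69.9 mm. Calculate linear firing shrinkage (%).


FS = (80.3 - 69.9) / 80.3 * 100 = 12.95%

12.95


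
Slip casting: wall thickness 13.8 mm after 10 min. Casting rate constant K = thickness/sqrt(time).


K = 13.8 / sqrt(10) = 13.8 / 3.1623 = 4.364 mm/min^0.5

4.364


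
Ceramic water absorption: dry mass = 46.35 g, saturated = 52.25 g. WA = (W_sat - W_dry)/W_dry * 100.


WA = (52.25 - 46.35) / 46.35 * 100 = 12.73%

12.73


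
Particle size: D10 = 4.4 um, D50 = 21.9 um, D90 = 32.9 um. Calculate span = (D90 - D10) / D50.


Span = (32.9 - 4.4) / 21.9 = 28.5 / 21.9 = 1.301

1.301


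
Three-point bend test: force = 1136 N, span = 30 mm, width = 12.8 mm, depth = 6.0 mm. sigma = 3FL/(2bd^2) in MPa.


sigma = 3*1136*30/(2*12.8*6.0^2) = 110.9 MPa

110.9


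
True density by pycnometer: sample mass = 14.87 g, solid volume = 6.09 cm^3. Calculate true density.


TD = 14.87 / 6.09 = 2.442 g/cm^3

2.442


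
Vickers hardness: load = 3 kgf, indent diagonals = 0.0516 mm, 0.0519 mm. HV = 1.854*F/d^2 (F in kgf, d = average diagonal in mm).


d_avg = (0.0516+0.0519)/2 = 0.05175 mm
HV = 1.854*3/0.05175^2 = 2077

2077


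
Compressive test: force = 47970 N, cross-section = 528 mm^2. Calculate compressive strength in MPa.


CS = 47970 / 528 = 90.9 MPa

90.9


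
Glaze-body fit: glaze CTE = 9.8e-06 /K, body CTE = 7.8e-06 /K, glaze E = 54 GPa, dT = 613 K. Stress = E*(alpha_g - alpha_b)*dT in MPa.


Stress = 54*1000*(9.8e-06 - 7.8e-06)*613 = 66.2 MPa

66.2


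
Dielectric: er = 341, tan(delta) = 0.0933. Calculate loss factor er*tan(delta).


Loss = 341 * 0.0933 = 31.815

31.815


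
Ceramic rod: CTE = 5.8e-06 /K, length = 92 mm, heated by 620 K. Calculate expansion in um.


dL = 5.8e-06 * 92 * 620 * 1000 = 330.832 um

330.832


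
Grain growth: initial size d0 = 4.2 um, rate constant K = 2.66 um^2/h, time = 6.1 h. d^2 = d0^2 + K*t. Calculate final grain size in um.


d^2 = 4.2^2 + 2.66*6.1 = 33.866
d = sqrt(33.866) = 5.82 um

5.82


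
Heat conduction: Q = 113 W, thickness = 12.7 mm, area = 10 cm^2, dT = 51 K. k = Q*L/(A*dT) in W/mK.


k = 113*12.7/1000/(10/10000*51) = 28.14 W/mK

28.14


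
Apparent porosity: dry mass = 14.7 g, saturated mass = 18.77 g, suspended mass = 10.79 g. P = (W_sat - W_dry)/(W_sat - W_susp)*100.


P = (18.77 - 14.7) / (18.77 - 10.79) * 100 = 4.07 / 7.98 * 100 = 51.0%

51.0


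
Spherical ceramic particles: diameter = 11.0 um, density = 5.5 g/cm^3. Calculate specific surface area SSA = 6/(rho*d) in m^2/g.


SSA = 6 / (5.5 * 11.0) = 0.099 m^2/g

0.099


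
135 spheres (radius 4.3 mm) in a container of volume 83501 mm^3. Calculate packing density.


V_sphere = 4/3*pi*4.3^3 = 333.0381 mm^3
Total V = 135*333.0381 = 44960.1435 mm^3
PD = 44960.1435 / 83501 = 0.538

0.538


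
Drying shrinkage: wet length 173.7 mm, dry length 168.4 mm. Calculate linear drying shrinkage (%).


DS = (173.7 - 168.4) / 173.7 * 100 = 3.05%

3.05


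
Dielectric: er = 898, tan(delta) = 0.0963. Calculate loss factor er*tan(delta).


Loss = 898 * 0.0963 = 86.477

86.477


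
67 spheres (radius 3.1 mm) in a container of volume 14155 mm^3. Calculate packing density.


V_sphere = 4/3*pi*3.1^3 = 124.7882 mm^3
Total V = 67*124.7882 = 8360.8094 mm^3
PD = 8360.8094 / 14155 = 0.591

0.591


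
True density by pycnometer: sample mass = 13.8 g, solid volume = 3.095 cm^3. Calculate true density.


TD = 13.8 / 3.095 = 4.459 g/cm^3

4.459


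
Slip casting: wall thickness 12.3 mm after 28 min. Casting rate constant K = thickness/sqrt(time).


K = 12.3 / sqrt(28) = 12.3 / 5.2915 = 2.324 mm/min^0.5

2.324


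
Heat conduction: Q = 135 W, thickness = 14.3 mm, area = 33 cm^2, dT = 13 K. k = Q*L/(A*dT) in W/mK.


k = 135*14.3/1000/(33/10000*13) = 45.0 W/mK

45.0


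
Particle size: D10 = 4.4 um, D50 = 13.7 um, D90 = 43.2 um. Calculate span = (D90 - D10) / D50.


Span = (43.2 - 4.4) / 13.7 = 38.8 / 13.7 = 2.832

2.832


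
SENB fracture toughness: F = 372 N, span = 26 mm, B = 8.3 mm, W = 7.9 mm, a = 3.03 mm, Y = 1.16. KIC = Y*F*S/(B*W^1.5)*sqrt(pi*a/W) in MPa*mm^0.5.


KIC = 1.16*372*26/(8.3*7.9^1.5)*sqrt(pi*3.03/7.9) = 66.82

66.82


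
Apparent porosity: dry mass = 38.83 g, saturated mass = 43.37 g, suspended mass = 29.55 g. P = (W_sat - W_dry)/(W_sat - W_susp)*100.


P = (43.37 - 38.83) / (43.37 - 29.55) * 100 = 4.54 / 13.82 * 100 = 32.9%

32.9


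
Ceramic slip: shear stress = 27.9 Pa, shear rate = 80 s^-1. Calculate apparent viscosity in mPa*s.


eta = tau/gamma * 1000 = 27.9/80 * 1000 = 348.8 mPa*s

348.8


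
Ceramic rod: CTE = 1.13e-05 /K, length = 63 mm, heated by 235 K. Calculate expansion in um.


dL = 1.13e-05 * 63 * 235 * 1000 = 167.297 um

167.297


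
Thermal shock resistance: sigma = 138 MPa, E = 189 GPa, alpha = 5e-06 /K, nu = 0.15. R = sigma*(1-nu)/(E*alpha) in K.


R = 138*(1-0.15)/(189*1000*5e-06) = 124 K

124


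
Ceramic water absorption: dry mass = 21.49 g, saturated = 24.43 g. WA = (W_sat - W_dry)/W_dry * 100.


WA = (24.43 - 21.49) / 21.49 * 100 = 13.68%

13.68


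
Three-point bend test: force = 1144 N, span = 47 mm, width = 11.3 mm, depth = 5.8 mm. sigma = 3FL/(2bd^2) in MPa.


sigma = 3*1144*47/(2*11.3*5.8^2) = 212.2 MPa

212.2


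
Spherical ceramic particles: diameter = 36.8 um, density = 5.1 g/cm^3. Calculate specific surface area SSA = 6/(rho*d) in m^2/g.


SSA = 6 / (5.1 * 36.8) = 0.032 m^2/g

0.032


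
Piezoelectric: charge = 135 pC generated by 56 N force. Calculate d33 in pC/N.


d33 = 135 / 56 = 2.4 pC/N

2.4


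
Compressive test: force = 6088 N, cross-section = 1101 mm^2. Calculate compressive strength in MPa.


CS = 6088 / 1101 = 5.5 MPa

5.5


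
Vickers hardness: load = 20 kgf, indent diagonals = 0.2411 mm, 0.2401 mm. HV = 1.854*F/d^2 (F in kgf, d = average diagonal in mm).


d_avg = (0.2411+0.2401)/2 = 0.2406 mm
HV = 1.854*20/0.2406^2 = 641

641


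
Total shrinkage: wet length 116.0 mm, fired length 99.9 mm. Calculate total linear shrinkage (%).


TS = (116.0 - 99.9) / 116.0 * 100 = 13.88%

13.88


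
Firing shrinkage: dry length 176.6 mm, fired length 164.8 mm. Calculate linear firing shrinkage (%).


FS = (176.6 - 164.8) / 176.6 * 100 = 6.68%

6.68


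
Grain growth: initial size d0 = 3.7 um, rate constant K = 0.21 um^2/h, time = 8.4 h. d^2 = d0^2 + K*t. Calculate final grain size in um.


d^2 = 3.7^2 + 0.21*8.4 = 15.454
d = sqrt(15.454) = 3.93 um

3.93


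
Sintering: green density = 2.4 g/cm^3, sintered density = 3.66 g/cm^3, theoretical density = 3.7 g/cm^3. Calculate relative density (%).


Relative = 3.66 / 3.7 * 100 = 98.9%

98.9


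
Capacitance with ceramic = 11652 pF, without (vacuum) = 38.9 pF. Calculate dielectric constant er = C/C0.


er = 11652 / 38.9 = 299.54

299.54


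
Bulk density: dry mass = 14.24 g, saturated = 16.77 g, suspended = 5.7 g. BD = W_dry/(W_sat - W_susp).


BD = 14.24 / (16.77 - 5.7) = 14.24 / 11.07 = 1.286 g/cm^3

1.286


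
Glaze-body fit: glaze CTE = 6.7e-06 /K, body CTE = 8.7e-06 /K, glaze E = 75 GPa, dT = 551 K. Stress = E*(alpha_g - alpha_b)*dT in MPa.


Stress = 75*1000*(6.7e-06 - 8.7e-06)*551 = -82.7 MPa

-82.7


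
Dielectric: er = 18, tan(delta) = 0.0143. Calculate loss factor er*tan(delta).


Loss = 18 * 0.0143 = 0.257

0.257


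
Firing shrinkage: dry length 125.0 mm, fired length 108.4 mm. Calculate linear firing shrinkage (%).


FS = (125.0 - 108.4) / 125.0 * 100 = 13.28%

13.28


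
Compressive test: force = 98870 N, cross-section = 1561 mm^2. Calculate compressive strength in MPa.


CS = 98870 / 1561 = 63.3 MPa

63.3


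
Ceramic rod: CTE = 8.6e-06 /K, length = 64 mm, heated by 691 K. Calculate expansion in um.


dL = 8.6e-06 * 64 * 691 * 1000 = 380.326 um

380.326


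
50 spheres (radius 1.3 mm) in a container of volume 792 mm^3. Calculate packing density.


V_sphere = 4/3*pi*1.3^3 = 9.2028 mm^3
Total V = 50*9.2028 = 460.14 mm^3
PD = 460.14 / 792 = 0.581

0.581


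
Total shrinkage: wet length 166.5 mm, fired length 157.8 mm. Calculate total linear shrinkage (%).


TS = (166.5 - 157.8) / 166.5 * 100 = 5.23%

5.23


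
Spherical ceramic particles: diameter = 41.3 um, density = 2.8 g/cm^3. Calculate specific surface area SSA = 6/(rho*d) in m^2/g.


SSA = 6 / (2.8 * 41.3) = 0.052 m^2/g

0.052


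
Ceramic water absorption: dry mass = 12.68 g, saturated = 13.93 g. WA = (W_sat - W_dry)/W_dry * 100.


WA = (13.93 - 12.68) / 12.68 * 100 = 9.86%

9.86


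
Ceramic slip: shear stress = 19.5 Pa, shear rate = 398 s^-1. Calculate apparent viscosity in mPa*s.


eta = tau/gamma * 1000 = 19.5/398 * 1000 = 49.0 mPa*s

49.0


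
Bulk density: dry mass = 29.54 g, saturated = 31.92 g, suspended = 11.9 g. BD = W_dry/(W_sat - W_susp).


BD = 29.54 / (31.92 - 11.9) = 29.54 / 20.02 = 1.476 g/cm^3

1.476


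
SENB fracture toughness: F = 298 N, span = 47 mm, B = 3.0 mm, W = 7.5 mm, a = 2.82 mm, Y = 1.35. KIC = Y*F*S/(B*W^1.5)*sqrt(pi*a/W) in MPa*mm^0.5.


KIC = 1.35*298*47/(3.0*7.5^1.5)*sqrt(pi*2.82/7.5) = 333.51

333.51


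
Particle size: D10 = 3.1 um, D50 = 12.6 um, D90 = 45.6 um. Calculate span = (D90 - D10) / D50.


Span = (45.6 - 3.1) / 12.6 = 42.5 / 12.6 = 3.373

3.373


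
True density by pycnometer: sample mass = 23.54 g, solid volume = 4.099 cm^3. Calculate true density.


TD = 23.54 / 4.099 = 5.743 g/cm^3

5.743


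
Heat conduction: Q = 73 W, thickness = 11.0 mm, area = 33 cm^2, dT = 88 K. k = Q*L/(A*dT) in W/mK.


k = 73*11.0/1000/(33/10000*88) = 2.77 W/mK

2.77


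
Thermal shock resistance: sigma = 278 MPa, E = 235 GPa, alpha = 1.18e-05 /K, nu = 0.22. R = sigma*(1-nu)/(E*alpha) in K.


R = 278*(1-0.22)/(235*1000*1.18e-05) = 78 K

78


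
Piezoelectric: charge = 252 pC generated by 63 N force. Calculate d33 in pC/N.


d33 = 252 / 63 = 4.0 pC/N

4.0


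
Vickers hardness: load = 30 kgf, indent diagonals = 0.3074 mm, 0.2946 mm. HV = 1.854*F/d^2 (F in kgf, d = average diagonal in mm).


d_avg = (0.3074+0.2946)/2 = 0.301 mm
HV = 1.854*30/0.301^2 = 614

614


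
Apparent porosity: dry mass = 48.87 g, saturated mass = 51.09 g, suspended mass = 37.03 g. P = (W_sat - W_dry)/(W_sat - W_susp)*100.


P = (51.09 - 48.87) / (51.09 - 37.03) * 100 = 2.22 / 14.06 * 100 = 15.8%

15.8


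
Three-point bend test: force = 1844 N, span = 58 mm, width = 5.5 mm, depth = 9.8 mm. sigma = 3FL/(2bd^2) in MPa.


sigma = 3*1844*58/(2*5.5*9.8^2) = 303.7 MPa

303.7


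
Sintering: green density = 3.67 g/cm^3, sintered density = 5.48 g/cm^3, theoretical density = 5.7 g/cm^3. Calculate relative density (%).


Relative = 5.48 / 5.7 * 100 = 96.1%

96.1


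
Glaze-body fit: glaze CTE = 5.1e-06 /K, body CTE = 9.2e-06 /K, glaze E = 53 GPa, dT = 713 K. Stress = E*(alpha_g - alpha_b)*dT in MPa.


Stress = 53*1000*(5.1e-06 - 9.2e-06)*713 = -154.9 MPa

-154.9


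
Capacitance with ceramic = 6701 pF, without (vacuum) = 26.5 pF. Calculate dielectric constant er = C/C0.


er = 6701 / 26.5 = 252.87

252.87


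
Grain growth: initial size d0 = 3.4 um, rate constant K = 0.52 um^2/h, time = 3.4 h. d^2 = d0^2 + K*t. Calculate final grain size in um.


d^2 = 3.4^2 + 0.52*3.4 = 13.328
d = sqrt(13.328) = 3.65 um

3.65


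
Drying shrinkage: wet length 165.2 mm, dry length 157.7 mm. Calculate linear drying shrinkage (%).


DS = (165.2 - 157.7) / 165.2 * 100 = 4.54%

4.54


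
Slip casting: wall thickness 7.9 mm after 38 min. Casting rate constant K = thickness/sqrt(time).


K = 7.9 / sqrt(38) = 7.9 / 6.1644 = 1.282 mm/min^0.5

1.282


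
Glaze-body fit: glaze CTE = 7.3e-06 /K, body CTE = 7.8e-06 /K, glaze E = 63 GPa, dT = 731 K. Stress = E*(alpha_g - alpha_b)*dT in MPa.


Stress = 63*1000*(7.3e-06 - 7.8e-06)*731 = -23.0 MPa

-23.0


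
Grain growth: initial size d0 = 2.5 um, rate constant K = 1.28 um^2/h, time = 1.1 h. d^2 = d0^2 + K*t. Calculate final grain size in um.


d^2 = 2.5^2 + 1.28*1.1 = 7.658
d = sqrt(7.658) = 2.77 um

2.77


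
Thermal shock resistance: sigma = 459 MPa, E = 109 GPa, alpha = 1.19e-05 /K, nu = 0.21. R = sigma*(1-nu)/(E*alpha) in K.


R = 459*(1-0.21)/(109*1000*1.19e-05) = 280 K

280


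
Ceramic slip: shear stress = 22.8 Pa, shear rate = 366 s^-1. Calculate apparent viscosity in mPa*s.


eta = tau/gamma * 1000 = 22.8/366 * 1000 = 62.3 mPa*s

62.3


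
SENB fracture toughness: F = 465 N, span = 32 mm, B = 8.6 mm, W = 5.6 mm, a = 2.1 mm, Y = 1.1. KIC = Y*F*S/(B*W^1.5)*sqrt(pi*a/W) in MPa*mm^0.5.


KIC = 1.1*465*32/(8.6*5.6^1.5)*sqrt(pi*2.1/5.6) = 155.89

155.89


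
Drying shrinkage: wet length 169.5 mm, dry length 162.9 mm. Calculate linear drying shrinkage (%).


DS = (169.5 - 162.9) / 169.5 * 100 = 3.89%

3.89


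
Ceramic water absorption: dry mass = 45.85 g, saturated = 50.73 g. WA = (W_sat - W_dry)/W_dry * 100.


WA = (50.73 - 45.85) / 45.85 * 100 = 10.64%

10.64


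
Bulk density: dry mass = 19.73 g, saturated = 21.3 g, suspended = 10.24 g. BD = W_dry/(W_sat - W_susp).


BD = 19.73 / (21.3 - 10.24) = 19.73 / 11.06 = 1.784 g/cm^3

1.784


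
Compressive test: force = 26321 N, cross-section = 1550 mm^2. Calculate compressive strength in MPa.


CS = 26321 / 1550 = 17.0 MPa

17.0


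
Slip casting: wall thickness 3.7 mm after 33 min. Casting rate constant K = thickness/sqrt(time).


K = 3.7 / sqrt(33) = 3.7 / 5.7446 = 0.644 mm/min^0.5

0.644


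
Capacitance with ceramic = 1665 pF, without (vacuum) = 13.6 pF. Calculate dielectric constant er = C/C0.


er = 1665 / 13.6 = 122.43

122.43


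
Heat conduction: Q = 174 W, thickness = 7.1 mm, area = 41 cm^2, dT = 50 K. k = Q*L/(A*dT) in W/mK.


k = 174*7.1/1000/(41/10000*50) = 6.03 W/mK

6.03


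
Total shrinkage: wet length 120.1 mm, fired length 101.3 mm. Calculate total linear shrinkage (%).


TS = (120.1 - 101.3) / 120.1 * 100 = 15.65%

15.65


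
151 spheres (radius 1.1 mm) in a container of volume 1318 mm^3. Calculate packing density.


V_sphere = 4/3*pi*1.1^3 = 5.5753 mm^3
Total V = 151*5.5753 = 841.8703 mm^3
PD = 841.8703 / 1318 = 0.639

0.639


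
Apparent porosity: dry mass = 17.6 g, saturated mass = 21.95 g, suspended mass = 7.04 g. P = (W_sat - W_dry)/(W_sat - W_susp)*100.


P = (21.95 - 17.6) / (21.95 - 7.04) * 100 = 4.35 / 14.91 * 100 = 29.2%

29.2


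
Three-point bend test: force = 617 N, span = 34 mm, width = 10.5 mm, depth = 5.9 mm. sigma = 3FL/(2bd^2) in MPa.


sigma = 3*617*34/(2*10.5*5.9^2) = 86.1 MPa

86.1


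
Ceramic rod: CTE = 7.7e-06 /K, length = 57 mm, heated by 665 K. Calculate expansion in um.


dL = 7.7e-06 * 57 * 665 * 1000 = 291.869 um

291.869


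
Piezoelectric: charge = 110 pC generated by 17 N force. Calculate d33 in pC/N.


d33 = 110 / 17 = 6.5 pC/N

6.5


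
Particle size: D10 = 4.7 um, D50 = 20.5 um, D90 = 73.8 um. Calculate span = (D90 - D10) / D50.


Span = (73.8 - 4.7) / 20.5 = 69.1 / 20.5 = 3.371

3.371


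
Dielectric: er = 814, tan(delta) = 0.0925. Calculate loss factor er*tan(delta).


Loss = 814 * 0.0925 = 75.295

75.295


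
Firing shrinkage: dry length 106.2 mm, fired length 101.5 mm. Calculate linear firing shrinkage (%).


FS = (106.2 - 101.5) / 106.2 * 100 = 4.43%

4.43


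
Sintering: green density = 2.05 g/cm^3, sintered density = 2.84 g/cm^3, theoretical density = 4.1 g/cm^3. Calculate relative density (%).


Relative = 2.84 / 4.1 * 100 = 69.3%

69.3


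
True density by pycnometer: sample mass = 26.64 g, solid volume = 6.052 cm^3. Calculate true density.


TD = 26.64 / 6.052 = 4.402 g/cm^3

4.402


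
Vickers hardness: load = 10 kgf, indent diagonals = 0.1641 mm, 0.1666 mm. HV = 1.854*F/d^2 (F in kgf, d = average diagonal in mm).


d_avg = (0.1641+0.1666)/2 = 0.16535 mm
HV = 1.854*10/0.16535^2 = 678

678


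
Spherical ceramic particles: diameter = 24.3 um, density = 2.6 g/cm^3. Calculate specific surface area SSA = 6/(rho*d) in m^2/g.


SSA = 6 / (2.6 * 24.3) = 0.095 m^2/g

0.095


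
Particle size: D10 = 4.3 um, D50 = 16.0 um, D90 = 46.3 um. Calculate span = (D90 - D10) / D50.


Span = (46.3 - 4.3) / 16.0 = 42.0 / 16.0 = 2.625

2.625


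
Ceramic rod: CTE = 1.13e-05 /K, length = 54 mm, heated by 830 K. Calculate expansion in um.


dL = 1.13e-05 * 54 * 830 * 1000 = 506.466 um

506.466


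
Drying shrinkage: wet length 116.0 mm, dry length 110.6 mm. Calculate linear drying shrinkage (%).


DS = (116.0 - 110.6) / 116.0 * 100 = 4.66%

4.66


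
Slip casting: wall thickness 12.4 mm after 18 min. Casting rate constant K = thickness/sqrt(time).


K = 12.4 / sqrt(18) = 12.4 / 4.2426 = 2.923 mm/min^0.5

2.923


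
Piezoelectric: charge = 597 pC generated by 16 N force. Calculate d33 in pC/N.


d33 = 597 / 16 = 37.3 pC/N

37.3


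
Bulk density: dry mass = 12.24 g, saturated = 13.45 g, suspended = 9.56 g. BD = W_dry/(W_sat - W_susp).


BD = 12.24 / (13.45 - 9.56) = 12.24 / 3.89 = 3.147 g/cm^3

3.147


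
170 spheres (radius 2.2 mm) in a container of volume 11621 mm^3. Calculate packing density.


V_sphere = 4/3*pi*2.2^3 = 44.6022 mm^3
Total V = 170*44.6022 = 7582.374 mm^3
PD = 7582.374 / 11621 = 0.652

0.652


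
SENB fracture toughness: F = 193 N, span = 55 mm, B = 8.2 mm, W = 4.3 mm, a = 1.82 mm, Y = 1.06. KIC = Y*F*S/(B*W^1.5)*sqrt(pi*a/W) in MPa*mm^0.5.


KIC = 1.06*193*55/(8.2*4.3^1.5)*sqrt(pi*1.82/4.3) = 177.45

177.45


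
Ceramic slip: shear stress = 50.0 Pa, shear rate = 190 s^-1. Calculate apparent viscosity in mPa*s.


eta = tau/gamma * 1000 = 50.0/190 * 1000 = 263.2 mPa*s

263.2


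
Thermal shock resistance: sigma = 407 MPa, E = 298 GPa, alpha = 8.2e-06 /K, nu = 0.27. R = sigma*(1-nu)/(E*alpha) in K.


R = 407*(1-0.27)/(298*1000*8.2e-06) = 122 K

122


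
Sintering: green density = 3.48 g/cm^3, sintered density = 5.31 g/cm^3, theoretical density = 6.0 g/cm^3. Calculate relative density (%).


Relative = 5.31 / 6.0 * 100 = 88.5%

88.5


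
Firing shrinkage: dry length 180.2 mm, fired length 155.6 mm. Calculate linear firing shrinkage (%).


FS = (180.2 - 155.6) / 180.2 * 100 = 13.65%

13.65


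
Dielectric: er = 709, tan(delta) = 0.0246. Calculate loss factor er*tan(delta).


Loss = 709 * 0.0246 = 17.441

17.441


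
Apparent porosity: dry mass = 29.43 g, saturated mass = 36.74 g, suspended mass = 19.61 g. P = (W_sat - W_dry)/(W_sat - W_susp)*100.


P = (36.74 - 29.43) / (36.74 - 19.61) * 100 = 7.31 / 17.13 * 100 = 42.7%

42.7


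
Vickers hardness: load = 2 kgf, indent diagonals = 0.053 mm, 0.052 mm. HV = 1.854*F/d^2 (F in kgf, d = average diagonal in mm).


d_avg = (0.053+0.052)/2 = 0.0525 mm
HV = 1.854*2/0.0525^2 = 1345

1345


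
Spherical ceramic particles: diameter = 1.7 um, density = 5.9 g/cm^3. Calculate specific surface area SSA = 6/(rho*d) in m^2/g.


SSA = 6 / (5.9 * 1.7) = 0.598 m^2/g

0.598


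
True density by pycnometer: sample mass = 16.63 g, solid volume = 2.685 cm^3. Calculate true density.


TD = 16.63 / 2.685 = 6.194 g/cm^3

6.194


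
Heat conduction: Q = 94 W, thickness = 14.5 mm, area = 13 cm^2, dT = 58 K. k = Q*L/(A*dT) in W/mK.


k = 94*14.5/1000/(13/10000*58) = 18.08 W/mK

18.08


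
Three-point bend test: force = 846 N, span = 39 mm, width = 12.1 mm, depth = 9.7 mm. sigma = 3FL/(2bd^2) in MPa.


sigma = 3*846*39/(2*12.1*9.7^2) = 43.5 MPa

43.5


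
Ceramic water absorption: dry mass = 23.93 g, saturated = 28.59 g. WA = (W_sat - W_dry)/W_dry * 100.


WA = (28.59 - 23.93) / 23.93 * 100 = 19.47%

19.47


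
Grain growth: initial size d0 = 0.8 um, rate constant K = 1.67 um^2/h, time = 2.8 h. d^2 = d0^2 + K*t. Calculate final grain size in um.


d^2 = 0.8^2 + 1.67*2.8 = 5.316
d = sqrt(5.316) = 2.31 um

2.31


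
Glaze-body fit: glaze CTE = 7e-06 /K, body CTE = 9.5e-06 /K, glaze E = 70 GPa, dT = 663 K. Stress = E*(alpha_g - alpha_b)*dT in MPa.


Stress = 70*1000*(7e-06 - 9.5e-06)*663 = -116.0 MPa

-116.0


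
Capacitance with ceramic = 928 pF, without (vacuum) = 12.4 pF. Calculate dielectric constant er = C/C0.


er = 928 / 12.4 = 74.84

74.84


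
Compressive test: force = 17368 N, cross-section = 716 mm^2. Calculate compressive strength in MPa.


CS = 17368 / 716 = 24.3 MPa

24.3


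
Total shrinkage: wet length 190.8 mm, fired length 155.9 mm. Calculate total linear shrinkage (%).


TS = (190.8 - 155.9) / 190.8 * 100 = 18.29%

18.29


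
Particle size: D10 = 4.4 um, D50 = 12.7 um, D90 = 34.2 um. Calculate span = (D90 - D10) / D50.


Span = (34.2 - 4.4) / 12.7 = 29.8 / 12.7 = 2.346

2.346


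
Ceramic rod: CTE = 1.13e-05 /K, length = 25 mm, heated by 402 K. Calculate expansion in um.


dL = 1.13e-05 * 25 * 402 * 1000 = 113.565 um

113.565


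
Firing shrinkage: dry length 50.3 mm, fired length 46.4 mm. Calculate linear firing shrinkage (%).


FS = (50.3 - 46.4) / 50.3 * 100 = 7.75%

7.75


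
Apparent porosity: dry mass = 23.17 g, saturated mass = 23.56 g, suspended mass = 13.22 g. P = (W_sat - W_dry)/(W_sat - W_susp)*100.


P = (23.56 - 23.17) / (23.56 - 13.22) * 100 = 0.39 / 10.34 * 100 = 3.8%

3.8


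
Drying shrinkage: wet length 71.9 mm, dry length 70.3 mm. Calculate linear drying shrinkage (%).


DS = (71.9 - 70.3) / 71.9 * 100 = 2.23%

2.23


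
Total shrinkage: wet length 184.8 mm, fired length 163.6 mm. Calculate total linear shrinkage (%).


TS = (184.8 - 163.6) / 184.8 * 100 = 11.47%

11.47


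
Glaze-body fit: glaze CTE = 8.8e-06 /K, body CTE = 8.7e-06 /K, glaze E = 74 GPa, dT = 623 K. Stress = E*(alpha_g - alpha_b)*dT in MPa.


Stress = 74*1000*(8.8e-06 - 8.7e-06)*623 = 4.6 MPa

4.6


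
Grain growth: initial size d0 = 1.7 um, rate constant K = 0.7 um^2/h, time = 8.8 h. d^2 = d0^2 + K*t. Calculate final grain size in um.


d^2 = 1.7^2 + 0.7*8.8 = 9.05
d = sqrt(9.05) = 3.01 um

3.01


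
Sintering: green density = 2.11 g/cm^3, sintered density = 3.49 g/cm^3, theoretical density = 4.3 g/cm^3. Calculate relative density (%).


Relative = 3.49 / 4.3 * 100 = 81.2%

81.2


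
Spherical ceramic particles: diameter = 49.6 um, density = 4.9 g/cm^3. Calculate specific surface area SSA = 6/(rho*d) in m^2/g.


SSA = 6 / (4.9 * 49.6) = 0.025 m^2/g

0.025


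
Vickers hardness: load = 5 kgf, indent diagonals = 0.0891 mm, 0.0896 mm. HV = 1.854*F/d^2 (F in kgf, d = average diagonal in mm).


d_avg = (0.0891+0.0896)/2 = 0.08935 mm
HV = 1.854*5/0.08935^2 = 1161

1161


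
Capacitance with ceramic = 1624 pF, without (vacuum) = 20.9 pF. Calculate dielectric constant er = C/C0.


er = 1624 / 20.9 = 77.7

77.7


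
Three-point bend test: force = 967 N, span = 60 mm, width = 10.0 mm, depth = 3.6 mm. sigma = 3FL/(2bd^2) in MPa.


sigma = 3*967*60/(2*10.0*3.6^2) = 671.5 MPa

671.5


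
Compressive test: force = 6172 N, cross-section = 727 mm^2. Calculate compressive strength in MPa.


CS = 6172 / 727 = 8.5 MPa

8.5


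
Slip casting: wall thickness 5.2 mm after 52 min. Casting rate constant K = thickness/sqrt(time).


K = 5.2 / sqrt(52) = 5.2 / 7.2111 = 0.721 mm/min^0.5

0.721


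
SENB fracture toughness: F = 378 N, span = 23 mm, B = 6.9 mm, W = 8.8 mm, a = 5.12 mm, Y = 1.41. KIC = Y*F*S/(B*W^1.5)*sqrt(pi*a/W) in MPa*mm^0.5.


KIC = 1.41*378*23/(6.9*8.8^1.5)*sqrt(pi*5.12/8.8) = 92.01

92.01


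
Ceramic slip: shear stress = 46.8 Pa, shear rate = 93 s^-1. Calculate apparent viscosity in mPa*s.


eta = tau/gamma * 1000 = 46.8/93 * 1000 = 503.2 mPa*s

503.2


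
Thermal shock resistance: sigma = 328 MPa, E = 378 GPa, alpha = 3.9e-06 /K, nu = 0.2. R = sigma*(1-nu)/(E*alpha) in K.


R = 328*(1-0.2)/(378*1000*3.9e-06) = 178 K

178


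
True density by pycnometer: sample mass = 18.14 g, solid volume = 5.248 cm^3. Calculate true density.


TD = 18.14 / 5.248 = 3.457 g/cm^3

3.457


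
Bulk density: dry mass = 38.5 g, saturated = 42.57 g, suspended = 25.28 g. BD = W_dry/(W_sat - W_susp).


BD = 38.5 / (42.57 - 25.28) = 38.5 / 17.29 = 2.227 g/cm^3

2.227


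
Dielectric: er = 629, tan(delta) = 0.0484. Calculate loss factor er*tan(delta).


Loss = 629 * 0.0484 = 30.444

30.444


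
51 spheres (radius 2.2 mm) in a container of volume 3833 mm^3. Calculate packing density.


V_sphere = 4/3*pi*2.2^3 = 44.6022 mm^3
Total V = 51*44.6022 = 2274.7122 mm^3
PD = 2274.7122 / 3833 = 0.593

0.593


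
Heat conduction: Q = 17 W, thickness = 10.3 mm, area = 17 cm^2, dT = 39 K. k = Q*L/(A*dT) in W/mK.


k = 17*10.3/1000/(17/10000*39) = 2.64 W/mK

2.64


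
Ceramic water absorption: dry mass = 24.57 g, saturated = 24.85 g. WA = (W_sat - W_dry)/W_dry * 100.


WA = (24.85 - 24.57) / 24.57 * 100 = 1.14%

1.14


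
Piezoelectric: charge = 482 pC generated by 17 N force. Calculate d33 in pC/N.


d33 = 482 / 17 = 28.4 pC/N

28.4


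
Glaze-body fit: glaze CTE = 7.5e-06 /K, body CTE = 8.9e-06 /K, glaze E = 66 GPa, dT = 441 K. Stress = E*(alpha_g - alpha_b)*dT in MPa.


Stress = 66*1000*(7.5e-06 - 8.9e-06)*441 = -40.7 MPa

-40.7


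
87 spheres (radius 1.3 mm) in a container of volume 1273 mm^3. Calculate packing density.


V_sphere = 4/3*pi*1.3^3 = 9.2028 mm^3
Total V = 87*9.2028 = 800.6436 mm^3
PD = 800.6436 / 1273 = 0.629

0.629


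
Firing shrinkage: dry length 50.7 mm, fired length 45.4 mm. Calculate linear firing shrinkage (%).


FS = (50.7 - 45.4) / 50.7 * 100 = 10.45%

10.45


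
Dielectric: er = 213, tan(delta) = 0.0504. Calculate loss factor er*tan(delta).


Loss = 213 * 0.0504 = 10.735

10.735


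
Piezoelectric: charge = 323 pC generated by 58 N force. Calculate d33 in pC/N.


d33 = 323 / 58 = 5.6 pC/N

5.6


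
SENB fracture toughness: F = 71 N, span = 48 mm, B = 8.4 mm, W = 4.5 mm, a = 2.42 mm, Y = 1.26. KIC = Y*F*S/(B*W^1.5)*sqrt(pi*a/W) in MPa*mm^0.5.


KIC = 1.26*71*48/(8.4*4.5^1.5)*sqrt(pi*2.42/4.5) = 69.61

69.61


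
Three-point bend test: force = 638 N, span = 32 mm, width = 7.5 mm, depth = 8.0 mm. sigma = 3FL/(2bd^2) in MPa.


sigma = 3*638*32/(2*7.5*8.0^2) = 63.8 MPa

63.8


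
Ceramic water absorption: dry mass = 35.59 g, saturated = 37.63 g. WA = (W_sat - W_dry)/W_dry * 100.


WA = (37.63 - 35.59) / 35.59 * 100 = 5.73%

5.73


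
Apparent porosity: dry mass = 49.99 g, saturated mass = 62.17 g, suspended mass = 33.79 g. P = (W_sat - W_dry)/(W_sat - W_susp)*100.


P = (62.17 - 49.99) / (62.17 - 33.79) * 100 = 12.18 / 28.38 * 100 = 42.9%

42.9


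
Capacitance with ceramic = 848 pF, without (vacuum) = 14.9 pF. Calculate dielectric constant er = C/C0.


er = 848 / 14.9 = 56.91

56.91


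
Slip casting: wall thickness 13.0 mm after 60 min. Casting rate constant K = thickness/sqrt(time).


K = 13.0 / sqrt(60) = 13.0 / 7.746 = 1.678 mm/min^0.5

1.678


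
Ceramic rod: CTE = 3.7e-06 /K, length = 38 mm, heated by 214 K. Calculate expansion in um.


dL = 3.7e-06 * 38 * 214 * 1000 = 30.088 um

30.088


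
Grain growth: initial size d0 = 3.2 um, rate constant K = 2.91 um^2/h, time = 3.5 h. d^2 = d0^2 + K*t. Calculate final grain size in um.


d^2 = 3.2^2 + 2.91*3.5 = 20.425
d = sqrt(20.425) = 4.52 um

4.52


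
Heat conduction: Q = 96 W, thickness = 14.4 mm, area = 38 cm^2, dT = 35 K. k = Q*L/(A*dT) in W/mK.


k = 96*14.4/1000/(38/10000*35) = 10.39 W/mK

10.39


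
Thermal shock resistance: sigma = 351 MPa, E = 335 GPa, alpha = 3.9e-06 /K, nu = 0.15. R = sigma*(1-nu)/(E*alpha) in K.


R = 351*(1-0.15)/(335*1000*3.9e-06) = 228 K

228


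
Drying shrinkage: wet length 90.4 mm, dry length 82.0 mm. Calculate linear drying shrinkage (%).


DS = (90.4 - 82.0) / 90.4 * 100 = 9.29%

9.29


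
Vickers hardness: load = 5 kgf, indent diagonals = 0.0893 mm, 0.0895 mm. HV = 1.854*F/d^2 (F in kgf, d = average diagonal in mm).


d_avg = (0.0893+0.0895)/2 = 0.0894 mm
HV = 1.854*5/0.0894^2 = 1160

1160


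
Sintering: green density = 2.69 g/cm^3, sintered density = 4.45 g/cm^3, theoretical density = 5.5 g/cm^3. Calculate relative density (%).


Relative = 4.45 / 5.5 * 100 = 80.9%

80.9


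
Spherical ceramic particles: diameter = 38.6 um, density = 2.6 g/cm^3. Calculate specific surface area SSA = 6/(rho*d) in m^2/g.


SSA = 6 / (2.6 * 38.6) = 0.06 m^2/g

0.06


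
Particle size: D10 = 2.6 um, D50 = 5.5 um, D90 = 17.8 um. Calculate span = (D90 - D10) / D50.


Span = (17.8 - 2.6) / 5.5 = 15.2 / 5.5 = 2.764

2.764


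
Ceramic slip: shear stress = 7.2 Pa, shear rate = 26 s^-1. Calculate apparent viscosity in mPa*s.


eta = tau/gamma * 1000 = 7.2/26 * 1000 = 276.9 mPa*s

276.9


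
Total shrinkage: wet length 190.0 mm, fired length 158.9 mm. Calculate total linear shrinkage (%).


TS = (190.0 - 158.9) / 190.0 * 100 = 16.37%

16.37


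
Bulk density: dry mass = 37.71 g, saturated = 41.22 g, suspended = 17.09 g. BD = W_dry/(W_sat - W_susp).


BD = 37.71 / (41.22 - 17.09) = 37.71 / 24.13 = 1.563 g/cm^3

1.563


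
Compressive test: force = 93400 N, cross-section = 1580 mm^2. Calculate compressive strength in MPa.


CS = 93400 / 1580 = 59.1 MPa

59.1


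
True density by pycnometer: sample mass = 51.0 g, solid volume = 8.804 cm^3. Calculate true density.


TD = 51.0 / 8.804 = 5.793 g/cm^3

5.793


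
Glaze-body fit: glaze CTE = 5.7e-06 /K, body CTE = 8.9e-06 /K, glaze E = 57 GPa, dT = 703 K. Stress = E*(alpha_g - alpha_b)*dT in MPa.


Stress = 57*1000*(5.7e-06 - 8.9e-06)*703 = -128.2 MPa

-128.2


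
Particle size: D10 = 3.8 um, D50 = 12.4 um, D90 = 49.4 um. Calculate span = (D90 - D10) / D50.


Span = (49.4 - 3.8) / 12.4 = 45.6 / 12.4 = 3.677

3.677


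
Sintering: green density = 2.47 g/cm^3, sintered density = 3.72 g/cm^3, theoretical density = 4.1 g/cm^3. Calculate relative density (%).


Relative = 3.72 / 4.1 * 100 = 90.7%

90.7


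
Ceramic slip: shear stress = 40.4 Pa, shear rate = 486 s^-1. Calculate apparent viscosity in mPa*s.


eta = tau/gamma * 1000 = 40.4/486 * 1000 = 83.1 mPa*s

83.1


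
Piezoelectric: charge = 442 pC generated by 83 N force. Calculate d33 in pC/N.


d33 = 442 / 83 = 5.3 pC/N

5.3


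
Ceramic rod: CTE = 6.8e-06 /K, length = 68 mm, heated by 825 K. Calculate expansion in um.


dL = 6.8e-06 * 68 * 825 * 1000 = 381.48 um

381.48


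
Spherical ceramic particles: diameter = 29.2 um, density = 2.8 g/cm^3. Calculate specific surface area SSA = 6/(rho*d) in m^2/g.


SSA = 6 / (2.8 * 29.2) = 0.073 m^2/g

0.073


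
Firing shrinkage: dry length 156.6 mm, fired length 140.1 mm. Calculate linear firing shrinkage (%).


FS = (156.6 - 140.1) / 156.6 * 100 = 10.54%

10.54


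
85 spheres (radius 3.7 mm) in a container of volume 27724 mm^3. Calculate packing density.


V_sphere = 4/3*pi*3.7^3 = 212.1748 mm^3
Total V = 85*212.1748 = 18034.858 mm^3
PD = 18034.858 / 27724 = 0.651

0.651


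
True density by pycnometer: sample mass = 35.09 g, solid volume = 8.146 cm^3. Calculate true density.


TD = 35.09 / 8.146 = 4.308 g/cm^3

4.308


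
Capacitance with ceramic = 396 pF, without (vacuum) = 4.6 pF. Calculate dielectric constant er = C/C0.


er = 396 / 4.6 = 86.09

86.09


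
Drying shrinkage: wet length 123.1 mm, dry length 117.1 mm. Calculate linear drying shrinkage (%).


DS = (123.1 - 117.1) / 123.1 * 100 = 4.87%

4.87


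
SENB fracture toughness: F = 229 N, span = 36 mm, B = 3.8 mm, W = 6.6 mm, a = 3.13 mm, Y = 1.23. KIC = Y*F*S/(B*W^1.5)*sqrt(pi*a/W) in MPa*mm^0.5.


KIC = 1.23*229*36/(3.8*6.6^1.5)*sqrt(pi*3.13/6.6) = 192.1

192.1


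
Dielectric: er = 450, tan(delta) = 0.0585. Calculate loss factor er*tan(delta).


Loss = 450 * 0.0585 = 26.325

26.325


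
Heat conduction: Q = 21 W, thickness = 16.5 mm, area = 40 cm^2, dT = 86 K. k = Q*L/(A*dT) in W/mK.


k = 21*16.5/1000/(40/10000*86) = 1.01 W/mK

1.01


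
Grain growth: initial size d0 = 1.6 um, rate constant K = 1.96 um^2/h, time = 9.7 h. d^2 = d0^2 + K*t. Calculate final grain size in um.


d^2 = 1.6^2 + 1.96*9.7 = 21.572
d = sqrt(21.572) = 4.64 um

4.64


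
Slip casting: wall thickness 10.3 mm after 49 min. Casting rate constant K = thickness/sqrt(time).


K = 10.3 / sqrt(49) = 10.3 / 7.0 = 1.471 mm/min^0.5

1.471


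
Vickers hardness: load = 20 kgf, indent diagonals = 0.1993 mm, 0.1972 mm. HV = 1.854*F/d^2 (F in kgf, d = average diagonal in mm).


d_avg = (0.1993+0.1972)/2 = 0.19825 mm
HV = 1.854*20/0.19825^2 = 943

943


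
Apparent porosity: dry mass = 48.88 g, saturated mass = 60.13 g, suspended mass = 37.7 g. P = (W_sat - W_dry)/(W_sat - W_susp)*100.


P = (60.13 - 48.88) / (60.13 - 37.7) * 100 = 11.25 / 22.43 * 100 = 50.2%

50.2


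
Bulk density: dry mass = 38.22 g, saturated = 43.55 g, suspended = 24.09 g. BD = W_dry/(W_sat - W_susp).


BD = 38.22 / (43.55 - 24.09) = 38.22 / 19.46 = 1.964 g/cm^3

1.964


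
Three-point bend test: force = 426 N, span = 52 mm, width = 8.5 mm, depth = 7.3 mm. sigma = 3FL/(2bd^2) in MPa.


sigma = 3*426*52/(2*8.5*7.3^2) = 73.4 MPa

73.4


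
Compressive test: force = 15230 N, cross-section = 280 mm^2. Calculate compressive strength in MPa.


CS = 15230 / 280 = 54.4 MPa

54.4


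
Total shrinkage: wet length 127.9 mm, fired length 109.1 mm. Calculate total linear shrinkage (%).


TS = (127.9 - 109.1) / 127.9 * 100 = 14.7%

14.7


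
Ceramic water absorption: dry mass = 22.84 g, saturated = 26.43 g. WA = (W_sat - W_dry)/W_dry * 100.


WA = (26.43 - 22.84) / 22.84 * 100 = 15.72%

15.72


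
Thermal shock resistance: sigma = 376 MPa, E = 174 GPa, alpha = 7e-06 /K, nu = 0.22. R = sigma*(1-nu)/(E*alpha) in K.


R = 376*(1-0.22)/(174*1000*7e-06) = 241 K

241


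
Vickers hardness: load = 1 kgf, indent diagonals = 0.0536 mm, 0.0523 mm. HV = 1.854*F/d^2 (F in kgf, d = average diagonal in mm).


d_avg = (0.0536+0.0523)/2 = 0.05295 mm
HV = 1.854*1/0.05295^2 = 661

661


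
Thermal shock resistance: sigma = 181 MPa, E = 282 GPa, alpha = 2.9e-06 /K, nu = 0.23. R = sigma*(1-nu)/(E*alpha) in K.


R = 181*(1-0.23)/(282*1000*2.9e-06) = 170 K

170


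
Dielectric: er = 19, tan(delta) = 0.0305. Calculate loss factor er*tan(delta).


Loss = 19 * 0.0305 = 0.58

0.58


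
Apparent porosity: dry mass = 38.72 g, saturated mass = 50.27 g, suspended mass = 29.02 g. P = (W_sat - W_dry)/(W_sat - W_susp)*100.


P = (50.27 - 38.72) / (50.27 - 29.02) * 100 = 11.55 / 21.25 * 100 = 54.4%

54.4


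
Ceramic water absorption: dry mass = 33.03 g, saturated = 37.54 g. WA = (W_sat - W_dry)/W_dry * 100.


WA = (37.54 - 33.03) / 33.03 * 100 = 13.65%

13.65


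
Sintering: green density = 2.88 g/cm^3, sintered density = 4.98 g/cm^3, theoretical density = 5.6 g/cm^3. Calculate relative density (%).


Relative = 4.98 / 5.6 * 100 = 88.9%

88.9


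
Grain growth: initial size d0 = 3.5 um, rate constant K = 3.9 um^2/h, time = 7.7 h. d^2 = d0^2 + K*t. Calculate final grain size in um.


d^2 = 3.5^2 + 3.9*7.7 = 42.28
d = sqrt(42.28) = 6.5 um

6.5


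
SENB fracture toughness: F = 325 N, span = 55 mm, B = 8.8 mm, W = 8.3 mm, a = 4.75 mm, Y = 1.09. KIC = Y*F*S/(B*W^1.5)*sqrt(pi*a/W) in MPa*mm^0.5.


KIC = 1.09*325*55/(8.8*8.3^1.5)*sqrt(pi*4.75/8.3) = 124.15

124.15


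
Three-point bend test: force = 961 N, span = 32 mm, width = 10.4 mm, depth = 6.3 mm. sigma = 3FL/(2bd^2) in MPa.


sigma = 3*961*32/(2*10.4*6.3^2) = 111.8 MPa

111.8


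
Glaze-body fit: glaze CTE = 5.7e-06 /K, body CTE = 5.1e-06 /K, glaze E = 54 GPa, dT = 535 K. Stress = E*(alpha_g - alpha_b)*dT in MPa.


Stress = 54*1000*(5.7e-06 - 5.1e-06)*535 = 17.3 MPa

17.3


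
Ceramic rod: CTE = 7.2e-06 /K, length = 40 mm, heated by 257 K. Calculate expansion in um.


dL = 7.2e-06 * 40 * 257 * 1000 = 74.016 um

74.016


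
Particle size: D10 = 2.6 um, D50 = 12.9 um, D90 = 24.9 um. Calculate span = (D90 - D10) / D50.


Span = (24.9 - 2.6) / 12.9 = 22.3 / 12.9 = 1.729

1.729


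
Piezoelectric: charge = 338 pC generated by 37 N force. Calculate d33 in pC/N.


d33 = 338 / 37 = 9.1 pC/N

9.1


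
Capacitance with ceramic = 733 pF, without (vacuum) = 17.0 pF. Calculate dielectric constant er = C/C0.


er = 733 / 17.0 = 43.12

43.12


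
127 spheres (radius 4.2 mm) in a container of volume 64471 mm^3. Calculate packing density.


V_sphere = 4/3*pi*4.2^3 = 310.3391 mm^3
Total V = 127*310.3391 = 39413.0657 mm^3
PD = 39413.0657 / 64471 = 0.611

0.611


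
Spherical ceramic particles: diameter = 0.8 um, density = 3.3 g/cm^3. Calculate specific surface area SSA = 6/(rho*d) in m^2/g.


SSA = 6 / (3.3 * 0.8) = 2.273 m^2/g

2.273


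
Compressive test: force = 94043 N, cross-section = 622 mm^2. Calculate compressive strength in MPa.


CS = 94043 / 622 = 151.2 MPa

151.2


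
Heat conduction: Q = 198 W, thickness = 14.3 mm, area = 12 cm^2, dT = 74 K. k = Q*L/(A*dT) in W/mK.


k = 198*14.3/1000/(12/10000*74) = 31.89 W/mK

31.89


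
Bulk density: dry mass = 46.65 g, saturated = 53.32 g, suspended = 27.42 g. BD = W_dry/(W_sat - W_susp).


BD = 46.65 / (53.32 - 27.42) = 46.65 / 25.9 = 1.801 g/cm^3

1.801


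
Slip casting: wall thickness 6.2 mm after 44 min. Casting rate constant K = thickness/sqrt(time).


K = 6.2 / sqrt(44) = 6.2 / 6.6332 = 0.935 mm/min^0.5

0.935


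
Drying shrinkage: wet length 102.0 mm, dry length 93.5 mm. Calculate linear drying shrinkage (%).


DS = (102.0 - 93.5) / 102.0 * 100 = 8.33%

8.33


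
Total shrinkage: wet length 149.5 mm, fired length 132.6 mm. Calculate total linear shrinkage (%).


TS = (149.5 - 132.6) / 149.5 * 100 = 11.3%

11.3
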